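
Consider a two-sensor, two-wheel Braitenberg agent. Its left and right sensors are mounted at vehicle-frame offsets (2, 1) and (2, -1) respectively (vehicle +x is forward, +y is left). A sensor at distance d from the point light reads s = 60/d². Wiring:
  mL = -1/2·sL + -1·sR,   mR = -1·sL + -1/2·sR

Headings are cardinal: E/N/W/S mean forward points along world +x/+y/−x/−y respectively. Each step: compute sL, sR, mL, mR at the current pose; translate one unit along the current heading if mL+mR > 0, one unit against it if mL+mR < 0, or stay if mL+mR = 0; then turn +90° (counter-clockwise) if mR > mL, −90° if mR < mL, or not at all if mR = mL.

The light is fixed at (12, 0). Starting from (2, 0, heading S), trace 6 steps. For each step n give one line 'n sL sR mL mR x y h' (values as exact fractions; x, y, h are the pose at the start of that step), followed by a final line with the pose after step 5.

0 12/17 12/25 -354/425 -402/425 2 0 S
1 5/12 15/37 -545/888 -275/444 2 1 W
2 60/109 60/73 -8730/7957 -7650/7957 3 1 N
3 30/61 30/61 -45/61 -45/61 3 0 W
4 60/101 60/101 -90/101 -90/101 4 0 W
5 30/41 30/41 -45/41 -45/41 5 0 W
final 6 0 W

n=0: pose=(2,0,S); sL=12/17, sR=12/25; mL=-354/425, mR=-402/425; mL+mR=-756/425 → advance -1; mR−mL=-48/425 → turn -1·90°
n=1: pose=(2,1,W); sL=5/12, sR=15/37; mL=-545/888, mR=-275/444; mL+mR=-365/296 → advance -1; mR−mL=-5/888 → turn -1·90°
n=2: pose=(3,1,N); sL=60/109, sR=60/73; mL=-8730/7957, mR=-7650/7957; mL+mR=-16380/7957 → advance -1; mR−mL=1080/7957 → turn +1·90°
n=3: pose=(3,0,W); sL=30/61, sR=30/61; mL=-45/61, mR=-45/61; mL+mR=-90/61 → advance -1; mR−mL=0 → turn +0·90°
n=4: pose=(4,0,W); sL=60/101, sR=60/101; mL=-90/101, mR=-90/101; mL+mR=-180/101 → advance -1; mR−mL=0 → turn +0·90°
n=5: pose=(5,0,W); sL=30/41, sR=30/41; mL=-45/41, mR=-45/41; mL+mR=-90/41 → advance -1; mR−mL=0 → turn +0·90°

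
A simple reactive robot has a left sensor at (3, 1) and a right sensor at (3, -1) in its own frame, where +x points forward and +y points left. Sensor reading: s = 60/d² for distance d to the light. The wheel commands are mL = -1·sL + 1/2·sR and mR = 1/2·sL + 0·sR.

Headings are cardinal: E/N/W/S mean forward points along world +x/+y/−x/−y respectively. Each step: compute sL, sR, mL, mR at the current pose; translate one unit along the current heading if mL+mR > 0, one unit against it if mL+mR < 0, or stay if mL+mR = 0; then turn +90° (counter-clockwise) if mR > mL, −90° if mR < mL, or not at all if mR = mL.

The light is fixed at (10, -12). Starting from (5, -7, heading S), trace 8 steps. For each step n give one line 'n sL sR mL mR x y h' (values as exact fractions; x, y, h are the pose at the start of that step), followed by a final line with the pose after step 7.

n=0: pose=(5,-7,S); sL=3, sR=3/2; mL=-9/4, mR=3/2; mL+mR=-3/4 → advance -1; mR−mL=15/4 → turn +1·90°
n=1: pose=(5,-6,E); sL=60/53, sR=60/29; mL=-150/1537, mR=30/53; mL+mR=720/1537 → advance +1; mR−mL=1020/1537 → turn +1·90°
n=2: pose=(6,-6,N); sL=30/53, sR=2/3; mL=-37/159, mR=15/53; mL+mR=8/159 → advance +1; mR−mL=82/159 → turn +1·90°
n=3: pose=(6,-5,W); sL=12/17, sR=60/113; mL=-846/1921, mR=6/17; mL+mR=-168/1921 → advance -1; mR−mL=1524/1921 → turn +1·90°
n=4: pose=(7,-5,S); sL=3, sR=15/8; mL=-33/16, mR=3/2; mL+mR=-9/16 → advance -1; mR−mL=57/16 → turn +1·90°
n=5: pose=(7,-4,E); sL=20/27, sR=60/49; mL=-170/1323, mR=10/27; mL+mR=320/1323 → advance +1; mR−mL=220/441 → turn +1·90°
n=6: pose=(8,-4,N); sL=6/13, sR=30/61; mL=-171/793, mR=3/13; mL+mR=12/793 → advance +1; mR−mL=354/793 → turn +1·90°
n=7: pose=(8,-3,W); sL=60/89, sR=12/25; mL=-966/2225, mR=30/89; mL+mR=-216/2225 → advance -1; mR−mL=1716/2225 → turn +1·90°

0 3 3/2 -9/4 3/2 5 -7 S
1 60/53 60/29 -150/1537 30/53 5 -6 E
2 30/53 2/3 -37/159 15/53 6 -6 N
3 12/17 60/113 -846/1921 6/17 6 -5 W
4 3 15/8 -33/16 3/2 7 -5 S
5 20/27 60/49 -170/1323 10/27 7 -4 E
6 6/13 30/61 -171/793 3/13 8 -4 N
7 60/89 12/25 -966/2225 30/89 8 -3 W
final 9 -3 S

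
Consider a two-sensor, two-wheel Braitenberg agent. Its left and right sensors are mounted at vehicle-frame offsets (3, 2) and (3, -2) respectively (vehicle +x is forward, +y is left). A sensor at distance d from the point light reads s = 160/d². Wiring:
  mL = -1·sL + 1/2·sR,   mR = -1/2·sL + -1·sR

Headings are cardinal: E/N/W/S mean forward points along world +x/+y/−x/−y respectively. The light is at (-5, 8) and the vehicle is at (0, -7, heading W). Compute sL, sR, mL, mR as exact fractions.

left sensor world pos  = (-3, -9); dL² = 293
right sensor world pos = (-3, -5); dR² = 173
sL = 160/293 = 160/293
sR = 160/173 = 160/173
mL = -1·sL + 1/2·sR = -4240/50689
mR = -1/2·sL + -1·sR = -60720/50689

160/293 160/173 -4240/50689 -60720/50689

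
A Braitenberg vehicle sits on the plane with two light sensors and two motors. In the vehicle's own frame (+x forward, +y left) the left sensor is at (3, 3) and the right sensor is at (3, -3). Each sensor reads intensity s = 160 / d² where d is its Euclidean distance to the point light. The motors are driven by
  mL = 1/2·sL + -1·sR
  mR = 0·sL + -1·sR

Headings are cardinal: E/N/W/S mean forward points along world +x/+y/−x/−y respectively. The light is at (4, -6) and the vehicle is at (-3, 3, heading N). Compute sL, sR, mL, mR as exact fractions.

40/61 1 -41/61 -1

left sensor world pos  = (-6, 6); dL² = 244
right sensor world pos = (0, 6); dR² = 160
sL = 160/244 = 40/61
sR = 160/160 = 1
mL = 1/2·sL + -1·sR = -41/61
mR = 0·sL + -1·sR = -1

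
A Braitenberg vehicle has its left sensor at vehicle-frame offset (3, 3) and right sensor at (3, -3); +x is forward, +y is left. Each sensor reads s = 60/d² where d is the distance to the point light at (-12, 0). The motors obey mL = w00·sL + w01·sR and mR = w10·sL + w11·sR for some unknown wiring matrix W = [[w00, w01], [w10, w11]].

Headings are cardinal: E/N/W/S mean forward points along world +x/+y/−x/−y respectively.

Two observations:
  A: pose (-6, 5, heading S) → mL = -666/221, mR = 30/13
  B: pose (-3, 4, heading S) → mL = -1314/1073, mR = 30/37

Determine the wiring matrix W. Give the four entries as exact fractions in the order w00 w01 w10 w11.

obs A: pose=(-6,5,S) → sL=12/17, sR=60/13, mL=-666/221, mR=30/13
obs B: pose=(-3,4,S) → sL=12/29, sR=60/37, mL=-1314/1073, mR=30/37
sensor matrix S = [[12/17, 60/13], [12/29, 60/37]]; det S = -181440/237133
solve [mL_A; mL_B] = S·[w00; w01] and [mR_A; mR_B] = S·[w10; w11]:
  w00 = -1, w01 = -1/2, w10 = 0, w11 = 1/2

-1 -1/2 0 1/2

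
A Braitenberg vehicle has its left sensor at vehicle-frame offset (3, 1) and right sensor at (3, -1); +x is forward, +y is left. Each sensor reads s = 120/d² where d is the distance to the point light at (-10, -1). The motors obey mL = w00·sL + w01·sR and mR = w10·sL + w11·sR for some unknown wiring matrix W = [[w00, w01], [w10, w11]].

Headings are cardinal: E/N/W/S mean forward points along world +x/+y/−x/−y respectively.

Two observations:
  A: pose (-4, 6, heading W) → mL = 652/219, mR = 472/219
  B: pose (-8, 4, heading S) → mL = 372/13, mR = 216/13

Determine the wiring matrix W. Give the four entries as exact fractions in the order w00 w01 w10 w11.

obs A: pose=(-4,6,W) → sL=8/3, sR=120/73, mL=652/219, mR=472/219
obs B: pose=(-8,4,S) → sL=120/13, sR=24, mL=372/13, mR=216/13
sensor matrix S = [[8/3, 120/73], [120/13, 24]]; det S = 46336/949
solve [mL_A; mL_B] = S·[w00; w01] and [mR_A; mR_B] = S·[w10; w11]:
  w00 = 1/2, w01 = 1, w10 = 1/2, w11 = 1/2

1/2 1 1/2 1/2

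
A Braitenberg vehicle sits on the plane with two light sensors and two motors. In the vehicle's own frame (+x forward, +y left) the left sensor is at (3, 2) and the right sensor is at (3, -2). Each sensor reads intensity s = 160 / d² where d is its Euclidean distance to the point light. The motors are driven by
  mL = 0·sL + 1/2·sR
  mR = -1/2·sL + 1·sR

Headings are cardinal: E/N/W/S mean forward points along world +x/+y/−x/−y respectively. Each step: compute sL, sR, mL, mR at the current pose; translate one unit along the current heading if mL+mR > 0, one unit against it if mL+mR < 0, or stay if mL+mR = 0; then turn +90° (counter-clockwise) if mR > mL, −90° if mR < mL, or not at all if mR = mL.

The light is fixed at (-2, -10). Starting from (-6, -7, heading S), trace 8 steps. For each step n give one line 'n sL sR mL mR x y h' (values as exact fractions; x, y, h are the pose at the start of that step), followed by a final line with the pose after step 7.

n=0: pose=(-6,-7,S); sL=40, sR=40/9; mL=20/9, mR=-140/9; mL+mR=-40/3 → advance -1; mR−mL=-160/9 → turn -1·90°
n=1: pose=(-6,-6,W); sL=160/53, sR=32/17; mL=16/17, mR=336/901; mL+mR=1184/901 → advance +1; mR−mL=-512/901 → turn -1·90°
n=2: pose=(-7,-6,N); sL=80/49, sR=80/29; mL=40/29, mR=2760/1421; mL+mR=4720/1421 → advance +1; mR−mL=800/1421 → turn +1·90°
n=3: pose=(-7,-5,W); sL=160/73, sR=160/113; mL=80/113, mR=2640/8249; mL+mR=8480/8249 → advance +1; mR−mL=-3200/8249 → turn -1·90°
n=4: pose=(-8,-5,N); sL=5/4, sR=2; mL=1, mR=11/8; mL+mR=19/8 → advance +1; mR−mL=3/8 → turn +1·90°
n=5: pose=(-8,-4,W); sL=160/97, sR=32/29; mL=16/29, mR=784/2813; mL+mR=2336/2813 → advance +1; mR−mL=-768/2813 → turn -1·90°
n=6: pose=(-9,-4,N); sL=80/81, sR=80/53; mL=40/53, mR=4360/4293; mL+mR=7600/4293 → advance +1; mR−mL=1120/4293 → turn +1·90°
n=7: pose=(-9,-3,W); sL=32/25, sR=160/181; mL=80/181, mR=1104/4525; mL+mR=3104/4525 → advance +1; mR−mL=-896/4525 → turn -1·90°

0 40 40/9 20/9 -140/9 -6 -7 S
1 160/53 32/17 16/17 336/901 -6 -6 W
2 80/49 80/29 40/29 2760/1421 -7 -6 N
3 160/73 160/113 80/113 2640/8249 -7 -5 W
4 5/4 2 1 11/8 -8 -5 N
5 160/97 32/29 16/29 784/2813 -8 -4 W
6 80/81 80/53 40/53 4360/4293 -9 -4 N
7 32/25 160/181 80/181 1104/4525 -9 -3 W
final -10 -3 N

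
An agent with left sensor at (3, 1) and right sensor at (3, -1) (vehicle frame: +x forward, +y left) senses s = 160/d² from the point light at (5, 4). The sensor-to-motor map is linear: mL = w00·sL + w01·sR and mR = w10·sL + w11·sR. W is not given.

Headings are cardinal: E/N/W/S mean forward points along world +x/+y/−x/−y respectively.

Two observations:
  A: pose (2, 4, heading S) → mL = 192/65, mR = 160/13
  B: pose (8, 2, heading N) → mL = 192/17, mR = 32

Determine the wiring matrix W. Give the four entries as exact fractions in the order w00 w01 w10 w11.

obs A: pose=(2,4,S) → sL=160/13, sR=32/5, mL=192/65, mR=160/13
obs B: pose=(8,2,N) → sL=32, sR=160/17, mL=192/17, mR=32
sensor matrix S = [[160/13, 32/5], [32, 160/17]]; det S = -98304/1105
solve [mL_A; mL_B] = S·[w00; w01] and [mR_A; mR_B] = S·[w10; w11]:
  w00 = 1/2, w01 = -1/2, w10 = 1, w11 = 0

1/2 -1/2 1 0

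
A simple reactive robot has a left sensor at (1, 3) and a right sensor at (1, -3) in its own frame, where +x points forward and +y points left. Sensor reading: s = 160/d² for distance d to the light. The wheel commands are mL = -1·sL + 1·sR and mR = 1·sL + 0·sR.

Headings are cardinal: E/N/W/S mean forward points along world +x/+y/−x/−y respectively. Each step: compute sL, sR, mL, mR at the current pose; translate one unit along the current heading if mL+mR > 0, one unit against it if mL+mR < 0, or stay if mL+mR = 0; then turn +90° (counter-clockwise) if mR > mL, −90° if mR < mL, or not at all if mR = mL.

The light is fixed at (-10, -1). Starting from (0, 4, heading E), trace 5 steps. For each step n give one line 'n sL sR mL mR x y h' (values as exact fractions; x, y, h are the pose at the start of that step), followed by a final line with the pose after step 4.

0 32/37 32/25 384/925 32/37 0 4 E
1 8/5 20/29 -132/145 8/5 1 4 N
2 160/109 160/181 -11520/19729 160/109 1 5 W
3 80/97 80/37 4800/3589 80/97 0 5 S
4 32/17 32/29 -384/493 32/17 0 4 W
final -1 4 S

n=0: pose=(0,4,E); sL=32/37, sR=32/25; mL=384/925, mR=32/37; mL+mR=32/25 → advance +1; mR−mL=416/925 → turn +1·90°
n=1: pose=(1,4,N); sL=8/5, sR=20/29; mL=-132/145, mR=8/5; mL+mR=20/29 → advance +1; mR−mL=364/145 → turn +1·90°
n=2: pose=(1,5,W); sL=160/109, sR=160/181; mL=-11520/19729, mR=160/109; mL+mR=160/181 → advance +1; mR−mL=40480/19729 → turn +1·90°
n=3: pose=(0,5,S); sL=80/97, sR=80/37; mL=4800/3589, mR=80/97; mL+mR=80/37 → advance +1; mR−mL=-1840/3589 → turn -1·90°
n=4: pose=(0,4,W); sL=32/17, sR=32/29; mL=-384/493, mR=32/17; mL+mR=32/29 → advance +1; mR−mL=1312/493 → turn +1·90°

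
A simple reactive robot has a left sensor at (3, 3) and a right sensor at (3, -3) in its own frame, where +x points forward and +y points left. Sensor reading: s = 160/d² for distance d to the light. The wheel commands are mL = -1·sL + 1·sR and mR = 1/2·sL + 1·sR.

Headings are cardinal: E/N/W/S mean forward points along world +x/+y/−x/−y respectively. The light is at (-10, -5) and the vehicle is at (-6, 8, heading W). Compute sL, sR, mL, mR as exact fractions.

160/101 160/257 -24960/25957 36720/25957

left sensor world pos  = (-9, 5); dL² = 101
right sensor world pos = (-9, 11); dR² = 257
sL = 160/101 = 160/101
sR = 160/257 = 160/257
mL = -1·sL + 1·sR = -24960/25957
mR = 1/2·sL + 1·sR = 36720/25957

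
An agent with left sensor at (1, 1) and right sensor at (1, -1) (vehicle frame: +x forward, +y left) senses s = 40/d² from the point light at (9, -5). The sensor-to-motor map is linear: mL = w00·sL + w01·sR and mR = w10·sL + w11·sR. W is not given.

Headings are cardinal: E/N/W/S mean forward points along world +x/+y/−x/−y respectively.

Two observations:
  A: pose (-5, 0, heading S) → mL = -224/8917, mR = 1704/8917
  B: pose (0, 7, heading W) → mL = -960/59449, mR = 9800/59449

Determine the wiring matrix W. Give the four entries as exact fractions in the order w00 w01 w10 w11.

-1/2 1/2 1/2 1/2

obs A: pose=(-5,0,S) → sL=8/37, sR=40/241, mL=-224/8917, mR=1704/8917
obs B: pose=(0,7,W) → sL=40/221, sR=40/269, mL=-960/59449, mR=9800/59449
sensor matrix S = [[8/37, 40/241], [40/221, 40/269]]; det S = 1118720/530106733
solve [mL_A; mL_B] = S·[w00; w01] and [mR_A; mR_B] = S·[w10; w11]:
  w00 = -1/2, w01 = 1/2, w10 = 1/2, w11 = 1/2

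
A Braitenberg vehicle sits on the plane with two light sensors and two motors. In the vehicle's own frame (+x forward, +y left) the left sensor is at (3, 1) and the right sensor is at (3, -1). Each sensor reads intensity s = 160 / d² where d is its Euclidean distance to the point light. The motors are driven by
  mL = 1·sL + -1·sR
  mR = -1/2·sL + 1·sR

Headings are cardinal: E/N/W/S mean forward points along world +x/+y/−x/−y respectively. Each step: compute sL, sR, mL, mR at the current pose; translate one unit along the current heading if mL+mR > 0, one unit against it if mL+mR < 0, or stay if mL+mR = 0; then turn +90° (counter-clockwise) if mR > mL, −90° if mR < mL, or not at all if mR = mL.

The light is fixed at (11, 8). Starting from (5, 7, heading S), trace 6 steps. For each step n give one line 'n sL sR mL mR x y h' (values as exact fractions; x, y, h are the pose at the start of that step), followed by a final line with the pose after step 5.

n=0: pose=(5,7,S); sL=160/41, sR=32/13; mL=768/533, mR=272/533; mL+mR=80/41 → advance +1; mR−mL=-496/533 → turn -1·90°
n=1: pose=(5,6,W); sL=16/9, sR=80/41; mL=-64/369, mR=392/369; mL+mR=8/9 → advance +1; mR−mL=152/123 → turn +1·90°
n=2: pose=(4,6,S); sL=160/61, sR=160/89; mL=4480/5429, mR=2640/5429; mL+mR=80/61 → advance +1; mR−mL=-1840/5429 → turn -1·90°
n=3: pose=(4,5,W); sL=40/29, sR=20/13; mL=-60/377, mR=320/377; mL+mR=20/29 → advance +1; mR−mL=380/377 → turn +1·90°
n=4: pose=(3,5,S); sL=32/17, sR=160/117; mL=1024/1989, mR=848/1989; mL+mR=16/17 → advance +1; mR−mL=-176/1989 → turn -1·90°
n=5: pose=(3,4,W); sL=80/73, sR=16/13; mL=-128/949, mR=648/949; mL+mR=40/73 → advance +1; mR−mL=776/949 → turn +1·90°

0 160/41 32/13 768/533 272/533 5 7 S
1 16/9 80/41 -64/369 392/369 5 6 W
2 160/61 160/89 4480/5429 2640/5429 4 6 S
3 40/29 20/13 -60/377 320/377 4 5 W
4 32/17 160/117 1024/1989 848/1989 3 5 S
5 80/73 16/13 -128/949 648/949 3 4 W
final 2 4 S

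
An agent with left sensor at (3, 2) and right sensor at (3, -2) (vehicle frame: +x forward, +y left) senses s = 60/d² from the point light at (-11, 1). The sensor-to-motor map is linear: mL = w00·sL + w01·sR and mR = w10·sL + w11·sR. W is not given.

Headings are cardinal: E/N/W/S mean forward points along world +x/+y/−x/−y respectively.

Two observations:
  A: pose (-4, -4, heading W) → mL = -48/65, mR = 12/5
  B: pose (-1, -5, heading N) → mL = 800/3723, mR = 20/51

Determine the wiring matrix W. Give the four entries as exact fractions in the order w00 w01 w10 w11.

1/2 -1/2 0 1

obs A: pose=(-4,-4,W) → sL=12/13, sR=12/5, mL=-48/65, mR=12/5
obs B: pose=(-1,-5,N) → sL=60/73, sR=20/51, mL=800/3723, mR=20/51
sensor matrix S = [[12/13, 12/5], [60/73, 20/51]]; det S = -25984/16133
solve [mL_A; mL_B] = S·[w00; w01] and [mR_A; mR_B] = S·[w10; w11]:
  w00 = 1/2, w01 = -1/2, w10 = 0, w11 = 1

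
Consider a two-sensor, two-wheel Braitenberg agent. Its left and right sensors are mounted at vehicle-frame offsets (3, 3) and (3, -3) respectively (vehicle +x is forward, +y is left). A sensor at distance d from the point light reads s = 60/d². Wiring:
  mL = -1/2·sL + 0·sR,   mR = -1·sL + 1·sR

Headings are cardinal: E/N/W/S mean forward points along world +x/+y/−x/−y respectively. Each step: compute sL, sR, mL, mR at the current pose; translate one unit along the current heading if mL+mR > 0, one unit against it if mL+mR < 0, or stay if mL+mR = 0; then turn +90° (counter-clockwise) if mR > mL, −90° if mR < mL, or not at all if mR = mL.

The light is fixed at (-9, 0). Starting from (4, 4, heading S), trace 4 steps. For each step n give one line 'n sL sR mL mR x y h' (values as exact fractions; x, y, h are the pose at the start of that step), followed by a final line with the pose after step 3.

0 60/257 60/101 -30/257 9360/25957 4 4 S
1 15/73 15/64 -15/146 135/4672 4 3 E
2 20/39 20/87 -10/39 -320/1131 3 3 N
3 6/25 30/113 -3/25 72/2825 3 2 E
final 2 2 N

n=0: pose=(4,4,S); sL=60/257, sR=60/101; mL=-30/257, mR=9360/25957; mL+mR=6330/25957 → advance +1; mR−mL=12390/25957 → turn +1·90°
n=1: pose=(4,3,E); sL=15/73, sR=15/64; mL=-15/146, mR=135/4672; mL+mR=-345/4672 → advance -1; mR−mL=615/4672 → turn +1·90°
n=2: pose=(3,3,N); sL=20/39, sR=20/87; mL=-10/39, mR=-320/1131; mL+mR=-610/1131 → advance -1; mR−mL=-10/377 → turn -1·90°
n=3: pose=(3,2,E); sL=6/25, sR=30/113; mL=-3/25, mR=72/2825; mL+mR=-267/2825 → advance -1; mR−mL=411/2825 → turn +1·90°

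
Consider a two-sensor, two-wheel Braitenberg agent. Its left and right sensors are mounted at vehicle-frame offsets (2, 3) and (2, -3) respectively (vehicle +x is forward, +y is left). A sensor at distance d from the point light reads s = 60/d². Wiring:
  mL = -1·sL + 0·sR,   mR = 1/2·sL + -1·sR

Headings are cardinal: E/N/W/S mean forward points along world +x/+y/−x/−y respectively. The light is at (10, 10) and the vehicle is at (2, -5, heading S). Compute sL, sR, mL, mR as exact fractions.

30/157 6/41 -30/157 -327/6437

left sensor world pos  = (5, -7); dL² = 314
right sensor world pos = (-1, -7); dR² = 410
sL = 60/314 = 30/157
sR = 60/410 = 6/41
mL = -1·sL + 0·sR = -30/157
mR = 1/2·sL + -1·sR = -327/6437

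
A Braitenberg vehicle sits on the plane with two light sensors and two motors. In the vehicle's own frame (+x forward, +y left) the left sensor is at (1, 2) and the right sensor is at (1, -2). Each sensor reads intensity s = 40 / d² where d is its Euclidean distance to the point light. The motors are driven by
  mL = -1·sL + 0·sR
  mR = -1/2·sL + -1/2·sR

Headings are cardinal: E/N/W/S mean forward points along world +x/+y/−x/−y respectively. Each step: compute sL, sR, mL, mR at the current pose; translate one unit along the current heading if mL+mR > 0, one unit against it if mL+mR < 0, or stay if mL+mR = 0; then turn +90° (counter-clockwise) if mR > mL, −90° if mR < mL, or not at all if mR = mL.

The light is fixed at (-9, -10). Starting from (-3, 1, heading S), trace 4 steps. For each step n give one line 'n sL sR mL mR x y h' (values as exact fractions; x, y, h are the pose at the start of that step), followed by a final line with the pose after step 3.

n=0: pose=(-3,1,S); sL=10/41, sR=10/29; mL=-10/41, mR=-350/1189; mL+mR=-640/1189 → advance -1; mR−mL=-60/1189 → turn -1·90°
n=1: pose=(-3,2,W); sL=8/25, sR=40/221; mL=-8/25, mR=-1384/5525; mL+mR=-3152/5525 → advance -1; mR−mL=384/5525 → turn +1·90°
n=2: pose=(-2,2,S); sL=20/101, sR=20/73; mL=-20/101, mR=-1740/7373; mL+mR=-3200/7373 → advance -1; mR−mL=-280/7373 → turn -1·90°
n=3: pose=(-2,3,W); sL=40/157, sR=40/261; mL=-40/157, mR=-8360/40977; mL+mR=-18800/40977 → advance -1; mR−mL=2080/40977 → turn +1·90°

0 10/41 10/29 -10/41 -350/1189 -3 1 S
1 8/25 40/221 -8/25 -1384/5525 -3 2 W
2 20/101 20/73 -20/101 -1740/7373 -2 2 S
3 40/157 40/261 -40/157 -8360/40977 -2 3 W
final -1 3 S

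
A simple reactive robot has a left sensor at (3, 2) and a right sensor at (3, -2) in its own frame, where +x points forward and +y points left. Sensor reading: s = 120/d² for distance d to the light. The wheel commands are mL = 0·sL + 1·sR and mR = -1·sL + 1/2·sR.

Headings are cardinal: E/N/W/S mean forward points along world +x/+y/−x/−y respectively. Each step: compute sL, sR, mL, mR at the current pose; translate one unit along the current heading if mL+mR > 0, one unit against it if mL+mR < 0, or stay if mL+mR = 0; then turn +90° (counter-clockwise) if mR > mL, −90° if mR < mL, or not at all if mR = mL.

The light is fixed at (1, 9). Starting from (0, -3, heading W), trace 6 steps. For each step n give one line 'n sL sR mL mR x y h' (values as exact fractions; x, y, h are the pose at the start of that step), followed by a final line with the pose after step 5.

n=0: pose=(0,-3,W); sL=30/53, sR=30/29; mL=30/29, mR=-75/1537; mL+mR=1515/1537 → advance +1; mR−mL=-1665/1537 → turn -1·90°
n=1: pose=(-1,-3,N); sL=120/97, sR=40/27; mL=40/27, mR=-1300/2619; mL+mR=860/873 → advance +1; mR−mL=-5180/2619 → turn -1·90°
n=2: pose=(-1,-2,E); sL=60/41, sR=12/17; mL=12/17, mR=-774/697; mL+mR=-282/697 → advance -1; mR−mL=-1266/697 → turn -1·90°
n=3: pose=(-2,-2,S); sL=120/197, sR=120/221; mL=120/221, mR=-14700/43537; mL+mR=8940/43537 → advance +1; mR−mL=-38340/43537 → turn -1·90°
n=4: pose=(-2,-3,W); sL=15/29, sR=15/17; mL=15/17, mR=-75/986; mL+mR=795/986 → advance +1; mR−mL=-945/986 → turn -1·90°
n=5: pose=(-3,-3,N); sL=40/39, sR=24/17; mL=24/17, mR=-212/663; mL+mR=724/663 → advance +1; mR−mL=-1148/663 → turn -1·90°

0 30/53 30/29 30/29 -75/1537 0 -3 W
1 120/97 40/27 40/27 -1300/2619 -1 -3 N
2 60/41 12/17 12/17 -774/697 -1 -2 E
3 120/197 120/221 120/221 -14700/43537 -2 -2 S
4 15/29 15/17 15/17 -75/986 -2 -3 W
5 40/39 24/17 24/17 -212/663 -3 -3 N
final -3 -2 E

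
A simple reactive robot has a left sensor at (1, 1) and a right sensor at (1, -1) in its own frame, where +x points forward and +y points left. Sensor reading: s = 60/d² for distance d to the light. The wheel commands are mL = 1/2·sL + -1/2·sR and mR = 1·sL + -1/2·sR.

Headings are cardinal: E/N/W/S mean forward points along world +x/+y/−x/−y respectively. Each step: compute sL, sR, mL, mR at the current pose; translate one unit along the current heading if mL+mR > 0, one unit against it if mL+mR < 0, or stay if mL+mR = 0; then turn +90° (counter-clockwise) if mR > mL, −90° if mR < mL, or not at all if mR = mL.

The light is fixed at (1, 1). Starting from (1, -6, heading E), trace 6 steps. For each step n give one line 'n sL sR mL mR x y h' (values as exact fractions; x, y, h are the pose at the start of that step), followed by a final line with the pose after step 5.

0 60/37 12/13 168/481 558/481 1 -6 E
1 5/3 3/2 1/12 11/12 2 -6 N
2 60/49 12/5 -144/245 6/245 2 -5 W
3 30/29 6/5 -12/145 63/145 3 -5 S
4 4/3 60/73 56/219 202/219 3 -6 E
5 3/2 15/13 9/52 12/13 4 -6 N
final 4 -5 W

n=0: pose=(1,-6,E); sL=60/37, sR=12/13; mL=168/481, mR=558/481; mL+mR=726/481 → advance +1; mR−mL=30/37 → turn +1·90°
n=1: pose=(2,-6,N); sL=5/3, sR=3/2; mL=1/12, mR=11/12; mL+mR=1 → advance +1; mR−mL=5/6 → turn +1·90°
n=2: pose=(2,-5,W); sL=60/49, sR=12/5; mL=-144/245, mR=6/245; mL+mR=-138/245 → advance -1; mR−mL=30/49 → turn +1·90°
n=3: pose=(3,-5,S); sL=30/29, sR=6/5; mL=-12/145, mR=63/145; mL+mR=51/145 → advance +1; mR−mL=15/29 → turn +1·90°
n=4: pose=(3,-6,E); sL=4/3, sR=60/73; mL=56/219, mR=202/219; mL+mR=86/73 → advance +1; mR−mL=2/3 → turn +1·90°
n=5: pose=(4,-6,N); sL=3/2, sR=15/13; mL=9/52, mR=12/13; mL+mR=57/52 → advance +1; mR−mL=3/4 → turn +1·90°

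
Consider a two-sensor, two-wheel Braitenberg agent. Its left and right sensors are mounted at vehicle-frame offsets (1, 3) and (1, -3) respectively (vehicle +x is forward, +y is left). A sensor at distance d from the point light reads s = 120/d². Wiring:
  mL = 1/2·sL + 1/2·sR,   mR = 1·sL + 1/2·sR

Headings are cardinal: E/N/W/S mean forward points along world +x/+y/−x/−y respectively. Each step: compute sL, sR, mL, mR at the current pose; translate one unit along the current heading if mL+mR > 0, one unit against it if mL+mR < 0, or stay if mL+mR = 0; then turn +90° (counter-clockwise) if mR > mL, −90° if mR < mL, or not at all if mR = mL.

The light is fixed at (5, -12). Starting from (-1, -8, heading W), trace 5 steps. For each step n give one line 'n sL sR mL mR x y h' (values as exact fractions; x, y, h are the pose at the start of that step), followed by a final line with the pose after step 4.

0 12/5 60/49 444/245 738/245 -1 -8 W
1 24/5 120/109 1608/545 2916/545 -2 -8 S
2 5/3 10/3 5/2 10/3 -2 -9 E
3 120/97 24/5 1464/485 1764/485 -1 -9 N
4 12/5 60/49 444/245 738/245 -1 -8 W
final -2 -8 S

n=0: pose=(-1,-8,W); sL=12/5, sR=60/49; mL=444/245, mR=738/245; mL+mR=1182/245 → advance +1; mR−mL=6/5 → turn +1·90°
n=1: pose=(-2,-8,S); sL=24/5, sR=120/109; mL=1608/545, mR=2916/545; mL+mR=4524/545 → advance +1; mR−mL=12/5 → turn +1·90°
n=2: pose=(-2,-9,E); sL=5/3, sR=10/3; mL=5/2, mR=10/3; mL+mR=35/6 → advance +1; mR−mL=5/6 → turn +1·90°
n=3: pose=(-1,-9,N); sL=120/97, sR=24/5; mL=1464/485, mR=1764/485; mL+mR=3228/485 → advance +1; mR−mL=60/97 → turn +1·90°
n=4: pose=(-1,-8,W); sL=12/5, sR=60/49; mL=444/245, mR=738/245; mL+mR=1182/245 → advance +1; mR−mL=6/5 → turn +1·90°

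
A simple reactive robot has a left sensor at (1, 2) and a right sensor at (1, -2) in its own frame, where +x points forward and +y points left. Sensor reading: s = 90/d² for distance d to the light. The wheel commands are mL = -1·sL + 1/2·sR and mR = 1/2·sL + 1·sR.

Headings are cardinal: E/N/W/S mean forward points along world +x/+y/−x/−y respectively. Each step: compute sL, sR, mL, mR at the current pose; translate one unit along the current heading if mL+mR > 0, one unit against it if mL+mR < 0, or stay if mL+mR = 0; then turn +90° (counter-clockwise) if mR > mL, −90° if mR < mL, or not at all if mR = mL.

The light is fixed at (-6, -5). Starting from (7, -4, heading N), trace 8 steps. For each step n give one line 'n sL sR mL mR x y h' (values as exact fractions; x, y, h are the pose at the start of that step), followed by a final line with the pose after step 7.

n=0: pose=(7,-4,N); sL=18/25, sR=90/229; mL=-2997/5725, mR=4311/5725; mL+mR=1314/5725 → advance +1; mR−mL=7308/5725 → turn +1·90°
n=1: pose=(7,-3,W); sL=5/8, sR=9/16; mL=-11/32, mR=7/8; mL+mR=17/32 → advance +1; mR−mL=39/32 → turn +1·90°
n=2: pose=(6,-3,S); sL=90/197, sR=90/101; mL=-225/19897, mR=22275/19897; mL+mR=22050/19897 → advance +1; mR−mL=22500/19897 → turn +1·90°
n=3: pose=(6,-4,E); sL=45/89, sR=9/17; mL=-729/3026, mR=2367/3026; mL+mR=819/1513 → advance +1; mR−mL=1548/1513 → turn +1·90°
n=4: pose=(7,-4,N); sL=18/25, sR=90/229; mL=-2997/5725, mR=4311/5725; mL+mR=1314/5725 → advance +1; mR−mL=7308/5725 → turn +1·90°
n=5: pose=(7,-3,W); sL=5/8, sR=9/16; mL=-11/32, mR=7/8; mL+mR=17/32 → advance +1; mR−mL=39/32 → turn +1·90°
n=6: pose=(6,-3,S); sL=90/197, sR=90/101; mL=-225/19897, mR=22275/19897; mL+mR=22050/19897 → advance +1; mR−mL=22500/19897 → turn +1·90°
n=7: pose=(6,-4,E); sL=45/89, sR=9/17; mL=-729/3026, mR=2367/3026; mL+mR=819/1513 → advance +1; mR−mL=1548/1513 → turn +1·90°

0 18/25 90/229 -2997/5725 4311/5725 7 -4 N
1 5/8 9/16 -11/32 7/8 7 -3 W
2 90/197 90/101 -225/19897 22275/19897 6 -3 S
3 45/89 9/17 -729/3026 2367/3026 6 -4 E
4 18/25 90/229 -2997/5725 4311/5725 7 -4 N
5 5/8 9/16 -11/32 7/8 7 -3 W
6 90/197 90/101 -225/19897 22275/19897 6 -3 S
7 45/89 9/17 -729/3026 2367/3026 6 -4 E
final 7 -4 N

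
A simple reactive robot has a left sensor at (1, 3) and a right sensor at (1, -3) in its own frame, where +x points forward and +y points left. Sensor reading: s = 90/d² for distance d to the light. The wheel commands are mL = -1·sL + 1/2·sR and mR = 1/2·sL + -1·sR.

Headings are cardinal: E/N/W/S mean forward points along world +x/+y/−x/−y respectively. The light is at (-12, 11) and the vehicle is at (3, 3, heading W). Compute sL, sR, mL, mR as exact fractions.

left sensor world pos  = (2, 0); dL² = 317
right sensor world pos = (2, 6); dR² = 221
sL = 90/317 = 90/317
sR = 90/221 = 90/221
mL = -1·sL + 1/2·sR = -5625/70057
mR = 1/2·sL + -1·sR = -18585/70057

90/317 90/221 -5625/70057 -18585/70057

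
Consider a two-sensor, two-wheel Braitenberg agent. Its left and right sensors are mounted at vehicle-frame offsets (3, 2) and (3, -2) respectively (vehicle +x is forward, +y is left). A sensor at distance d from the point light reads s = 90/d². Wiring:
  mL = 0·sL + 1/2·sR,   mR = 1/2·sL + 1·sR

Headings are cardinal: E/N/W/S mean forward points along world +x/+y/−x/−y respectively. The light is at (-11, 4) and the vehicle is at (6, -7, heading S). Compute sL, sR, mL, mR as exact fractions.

left sensor world pos  = (8, -10); dL² = 557
right sensor world pos = (4, -10); dR² = 421
sL = 90/557 = 90/557
sR = 90/421 = 90/421
mL = 0·sL + 1/2·sR = 45/421
mR = 1/2·sL + 1·sR = 69075/234497

90/557 90/421 45/421 69075/234497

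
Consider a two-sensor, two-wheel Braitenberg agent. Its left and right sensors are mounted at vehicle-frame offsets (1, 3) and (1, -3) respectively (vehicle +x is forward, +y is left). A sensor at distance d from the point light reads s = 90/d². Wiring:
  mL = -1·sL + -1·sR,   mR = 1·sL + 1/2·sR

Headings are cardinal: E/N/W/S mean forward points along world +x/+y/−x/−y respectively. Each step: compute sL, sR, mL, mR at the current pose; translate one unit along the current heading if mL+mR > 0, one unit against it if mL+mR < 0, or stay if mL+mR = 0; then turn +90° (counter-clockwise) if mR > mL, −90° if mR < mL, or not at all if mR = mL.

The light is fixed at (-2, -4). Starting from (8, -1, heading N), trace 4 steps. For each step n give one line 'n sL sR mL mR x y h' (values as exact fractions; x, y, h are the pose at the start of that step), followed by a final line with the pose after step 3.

n=0: pose=(8,-1,N); sL=18/13, sR=18/37; mL=-900/481, mR=783/481; mL+mR=-9/37 → advance -1; mR−mL=1683/481 → turn +1·90°
n=1: pose=(8,-2,W); sL=45/41, sR=45/53; mL=-4230/2173, mR=6615/4346; mL+mR=-45/106 → advance -1; mR−mL=15075/4346 → turn +1·90°
n=2: pose=(9,-2,S); sL=90/197, sR=18/13; mL=-4716/2561, mR=2943/2561; mL+mR=-9/13 → advance -1; mR−mL=7659/2561 → turn +1·90°
n=3: pose=(9,-1,E); sL=1/2, sR=5/8; mL=-9/8, mR=13/16; mL+mR=-5/16 → advance -1; mR−mL=31/16 → turn +1·90°

0 18/13 18/37 -900/481 783/481 8 -1 N
1 45/41 45/53 -4230/2173 6615/4346 8 -2 W
2 90/197 18/13 -4716/2561 2943/2561 9 -2 S
3 1/2 5/8 -9/8 13/16 9 -1 E
final 8 -1 N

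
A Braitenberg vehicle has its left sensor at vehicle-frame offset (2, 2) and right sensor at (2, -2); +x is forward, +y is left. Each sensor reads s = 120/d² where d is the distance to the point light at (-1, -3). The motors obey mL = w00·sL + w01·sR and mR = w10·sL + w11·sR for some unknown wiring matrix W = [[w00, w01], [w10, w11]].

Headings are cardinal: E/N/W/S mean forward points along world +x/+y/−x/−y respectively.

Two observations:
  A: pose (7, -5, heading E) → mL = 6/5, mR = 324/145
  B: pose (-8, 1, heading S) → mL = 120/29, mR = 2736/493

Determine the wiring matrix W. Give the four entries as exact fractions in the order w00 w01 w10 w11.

1 0 1 1

obs A: pose=(7,-5,E) → sL=6/5, sR=30/29, mL=6/5, mR=324/145
obs B: pose=(-8,1,S) → sL=120/29, sR=24/17, mL=120/29, mR=2736/493
sensor matrix S = [[6/5, 30/29], [120/29, 24/17]]; det S = -184896/71485
solve [mL_A; mL_B] = S·[w00; w01] and [mR_A; mR_B] = S·[w10; w11]:
  w00 = 1, w01 = 0, w10 = 1, w11 = 1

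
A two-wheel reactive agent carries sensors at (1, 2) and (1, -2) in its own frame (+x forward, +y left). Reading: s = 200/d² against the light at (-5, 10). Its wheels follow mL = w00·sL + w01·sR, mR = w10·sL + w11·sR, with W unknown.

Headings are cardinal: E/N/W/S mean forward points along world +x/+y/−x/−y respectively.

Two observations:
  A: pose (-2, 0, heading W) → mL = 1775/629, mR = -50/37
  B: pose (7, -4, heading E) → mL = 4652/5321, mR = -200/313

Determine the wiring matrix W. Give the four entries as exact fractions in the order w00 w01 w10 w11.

1 1/2 -1 0

obs A: pose=(-2,0,W) → sL=50/37, sR=50/17, mL=1775/629, mR=-50/37
obs B: pose=(7,-4,E) → sL=200/313, sR=8/17, mL=4652/5321, mR=-200/313
sensor matrix S = [[50/37, 50/17], [200/313, 8/17]]; det S = -14400/11581
solve [mL_A; mL_B] = S·[w00; w01] and [mR_A; mR_B] = S·[w10; w11]:
  w00 = 1, w01 = 1/2, w10 = -1, w11 = 0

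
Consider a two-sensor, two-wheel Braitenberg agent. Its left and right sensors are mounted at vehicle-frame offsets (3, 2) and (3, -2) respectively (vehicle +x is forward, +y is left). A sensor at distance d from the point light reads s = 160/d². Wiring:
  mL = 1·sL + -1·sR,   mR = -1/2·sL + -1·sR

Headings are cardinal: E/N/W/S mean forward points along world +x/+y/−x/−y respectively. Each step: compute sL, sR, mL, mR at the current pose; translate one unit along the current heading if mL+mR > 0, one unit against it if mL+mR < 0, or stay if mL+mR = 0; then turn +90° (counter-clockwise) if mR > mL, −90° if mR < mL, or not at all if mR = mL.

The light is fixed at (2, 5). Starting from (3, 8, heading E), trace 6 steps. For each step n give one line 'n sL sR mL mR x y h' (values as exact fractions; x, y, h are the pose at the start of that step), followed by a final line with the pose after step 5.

0 160/41 160/17 -3840/697 -7920/697 3 8 E
1 40 40 0 -60 2 8 S
2 160/13 32/9 1024/117 -1136/117 2 9 W
3 16/5 80/29 64/145 -632/145 3 9 N
4 160/41 160/17 -3840/697 -7920/697 3 8 E
5 40 40 0 -60 2 8 S
final 2 9 W

n=0: pose=(3,8,E); sL=160/41, sR=160/17; mL=-3840/697, mR=-7920/697; mL+mR=-11760/697 → advance -1; mR−mL=-240/41 → turn -1·90°
n=1: pose=(2,8,S); sL=40, sR=40; mL=0, mR=-60; mL+mR=-60 → advance -1; mR−mL=-60 → turn -1·90°
n=2: pose=(2,9,W); sL=160/13, sR=32/9; mL=1024/117, mR=-1136/117; mL+mR=-112/117 → advance -1; mR−mL=-240/13 → turn -1·90°
n=3: pose=(3,9,N); sL=16/5, sR=80/29; mL=64/145, mR=-632/145; mL+mR=-568/145 → advance -1; mR−mL=-24/5 → turn -1·90°
n=4: pose=(3,8,E); sL=160/41, sR=160/17; mL=-3840/697, mR=-7920/697; mL+mR=-11760/697 → advance -1; mR−mL=-240/41 → turn -1·90°
n=5: pose=(2,8,S); sL=40, sR=40; mL=0, mR=-60; mL+mR=-60 → advance -1; mR−mL=-60 → turn -1·90°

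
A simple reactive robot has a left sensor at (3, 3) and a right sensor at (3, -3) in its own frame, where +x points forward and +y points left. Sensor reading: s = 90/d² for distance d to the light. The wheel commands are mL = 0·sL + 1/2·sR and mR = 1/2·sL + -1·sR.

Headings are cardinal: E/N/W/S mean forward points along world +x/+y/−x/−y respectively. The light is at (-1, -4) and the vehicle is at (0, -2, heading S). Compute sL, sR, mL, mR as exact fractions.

left sensor world pos  = (3, -5); dL² = 17
right sensor world pos = (-3, -5); dR² = 5
sL = 90/17 = 90/17
sR = 90/5 = 18
mL = 0·sL + 1/2·sR = 9
mR = 1/2·sL + -1·sR = -261/17

90/17 18 9 -261/17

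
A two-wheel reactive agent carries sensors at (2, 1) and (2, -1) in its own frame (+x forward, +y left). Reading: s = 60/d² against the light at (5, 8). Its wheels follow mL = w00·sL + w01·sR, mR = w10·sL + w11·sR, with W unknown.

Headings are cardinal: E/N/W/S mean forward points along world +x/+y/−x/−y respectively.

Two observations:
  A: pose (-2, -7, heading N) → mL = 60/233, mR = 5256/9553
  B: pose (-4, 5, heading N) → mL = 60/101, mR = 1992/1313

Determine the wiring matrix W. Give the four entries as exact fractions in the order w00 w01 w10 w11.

obs A: pose=(-2,-7,N) → sL=60/233, sR=12/41, mL=60/233, mR=5256/9553
obs B: pose=(-4,5,N) → sL=60/101, sR=12/13, mL=60/101, mR=1992/1313
sensor matrix S = [[60/233, 12/41], [60/101, 12/13]]; det S = 800640/12543089
solve [mL_A; mL_B] = S·[w00; w01] and [mR_A; mR_B] = S·[w10; w11]:
  w00 = 1, w01 = 0, w10 = 1, w11 = 1

1 0 1 1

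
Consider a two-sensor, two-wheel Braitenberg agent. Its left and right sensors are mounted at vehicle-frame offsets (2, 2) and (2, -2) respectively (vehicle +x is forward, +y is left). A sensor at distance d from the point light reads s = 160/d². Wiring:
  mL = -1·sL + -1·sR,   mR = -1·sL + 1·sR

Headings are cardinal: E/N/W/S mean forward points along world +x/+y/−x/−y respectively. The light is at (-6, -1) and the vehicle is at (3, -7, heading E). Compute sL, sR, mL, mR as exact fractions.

160/137 32/37 -10304/5069 -1536/5069

left sensor world pos  = (5, -5); dL² = 137
right sensor world pos = (5, -9); dR² = 185
sL = 160/137 = 160/137
sR = 160/185 = 32/37
mL = -1·sL + -1·sR = -10304/5069
mR = -1·sL + 1·sR = -1536/5069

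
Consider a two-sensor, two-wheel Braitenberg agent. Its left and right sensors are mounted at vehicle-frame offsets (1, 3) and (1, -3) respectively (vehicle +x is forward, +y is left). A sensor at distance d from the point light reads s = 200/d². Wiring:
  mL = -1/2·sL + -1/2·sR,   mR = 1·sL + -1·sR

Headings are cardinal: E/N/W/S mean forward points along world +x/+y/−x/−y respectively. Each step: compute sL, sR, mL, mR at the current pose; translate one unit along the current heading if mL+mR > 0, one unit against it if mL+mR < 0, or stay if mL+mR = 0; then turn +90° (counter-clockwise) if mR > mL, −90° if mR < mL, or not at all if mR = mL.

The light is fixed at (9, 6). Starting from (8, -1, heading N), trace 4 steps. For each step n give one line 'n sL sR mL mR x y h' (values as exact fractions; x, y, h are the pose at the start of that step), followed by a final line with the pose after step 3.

0 50/13 5 -115/26 -15/13 8 -1 N
1 8/5 200/29 -616/145 -768/145 8 -2 W
2 100/29 100/29 -100/29 0 9 -2 N
3 40/29 200/37 -3640/1073 -4320/1073 9 -3 W
final 10 -3 N

n=0: pose=(8,-1,N); sL=50/13, sR=5; mL=-115/26, mR=-15/13; mL+mR=-145/26 → advance -1; mR−mL=85/26 → turn +1·90°
n=1: pose=(8,-2,W); sL=8/5, sR=200/29; mL=-616/145, mR=-768/145; mL+mR=-1384/145 → advance -1; mR−mL=-152/145 → turn -1·90°
n=2: pose=(9,-2,N); sL=100/29, sR=100/29; mL=-100/29, mR=0; mL+mR=-100/29 → advance -1; mR−mL=100/29 → turn +1·90°
n=3: pose=(9,-3,W); sL=40/29, sR=200/37; mL=-3640/1073, mR=-4320/1073; mL+mR=-7960/1073 → advance -1; mR−mL=-680/1073 → turn -1·90°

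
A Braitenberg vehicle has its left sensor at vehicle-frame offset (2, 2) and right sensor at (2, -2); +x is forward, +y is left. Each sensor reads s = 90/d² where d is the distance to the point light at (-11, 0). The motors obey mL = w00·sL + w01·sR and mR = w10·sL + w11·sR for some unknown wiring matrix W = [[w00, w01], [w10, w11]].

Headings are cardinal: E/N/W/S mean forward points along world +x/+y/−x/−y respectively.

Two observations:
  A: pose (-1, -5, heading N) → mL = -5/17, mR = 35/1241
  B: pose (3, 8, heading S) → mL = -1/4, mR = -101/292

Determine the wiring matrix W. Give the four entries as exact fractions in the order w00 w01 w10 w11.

obs A: pose=(-1,-5,N) → sL=90/73, sR=10/17, mL=-5/17, mR=35/1241
obs B: pose=(3,8,S) → sL=45/146, sR=1/2, mL=-1/4, mR=-101/292
sensor matrix S = [[90/73, 10/17], [45/146, 1/2]]; det S = 540/1241
solve [mL_A; mL_B] = S·[w00; w01] and [mR_A; mR_B] = S·[w10; w11]:
  w00 = 0, w01 = -1/2, w10 = 1/2, w11 = -1

0 -1/2 1/2 -1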